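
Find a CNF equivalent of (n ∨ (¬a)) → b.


Step 1: Rewrite as ¬(n ∨ (¬a)) ∨ b = (¬n ∧ ¬(¬a)) ∨ b.
Step 2: Distribute ∨ over ∧.
Step 3: Eliminate any double negations (¬¬X = X).

((¬n) ∨ b) ∧ (a ∨ b)


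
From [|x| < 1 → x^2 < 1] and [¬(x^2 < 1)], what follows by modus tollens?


Modus tollens: from (P → Q) and ¬Q, infer ¬P.
Q = 'x^2 < 1' is denied; since P → Q, P must also fail.

Not (|x| < 1).


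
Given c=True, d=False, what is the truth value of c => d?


Implication is false only when antecedent is true and consequent is false.
Substitute: c=True, d=False.
True => False evaluates to False.

False


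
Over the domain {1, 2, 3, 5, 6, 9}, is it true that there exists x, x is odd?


Evaluate the predicate on each element: 1:T, 2:F, 3:T, 5:T, 6:F, 9:T.
Witness x = 1 satisfies the predicate.

T


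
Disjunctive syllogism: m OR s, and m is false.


Disjunctive syllogism: from (P ∨ Q) and ¬P, infer Q.
One disjunct, 'm', is ruled out; the other must hold.

s


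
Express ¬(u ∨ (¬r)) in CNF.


Step 1: Apply De Morgan: ¬(u ∨ (¬r)) = ¬u ∧ ¬(¬r).
Step 2: Eliminate any double negations (¬¬X = X).

(¬u) ∧ r


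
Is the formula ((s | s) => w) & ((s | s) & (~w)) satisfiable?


Check all 4 assignments over {s, w}:
s | w | φ
---------
False | False | False
True | False | False
False | True | False
True | True | False
No assignment makes the formula true.

Unsatisfiable.


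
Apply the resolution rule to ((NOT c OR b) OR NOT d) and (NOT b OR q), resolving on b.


The clauses contain complementary literals b and NOTb.
Resolution eliminates this pair and disjoins the remaining literals (merging duplicates).

((NOT c OR NOT d) OR q)


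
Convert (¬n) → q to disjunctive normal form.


Step 1: Rewrite (¬n) → q as ¬(¬n) ∨ q.
Step 2: Eliminate any double negations (¬¬X = X).

n ∨ q


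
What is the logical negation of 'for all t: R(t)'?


¬(for all x: φ) = there exists x: ¬φ, and ¬(there exists x: φ) = for all x: ¬φ.
Apply to the universal statement.

there exists t: NOT(R(t))


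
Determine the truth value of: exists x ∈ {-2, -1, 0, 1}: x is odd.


Evaluate the predicate on each element: -2:False, -1:True, 0:False, 1:True.
Witness x = -1 satisfies the predicate.

True


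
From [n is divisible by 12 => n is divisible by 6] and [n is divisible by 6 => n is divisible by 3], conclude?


Hypothetical syllogism: from (P → Q) and (Q → R), infer (P → R).
Chain the two implications through the shared middle term 'n is divisible by 6'.

n is divisible by 12 => n is divisible by 3


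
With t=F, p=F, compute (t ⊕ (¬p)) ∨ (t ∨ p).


Substitute t=F, p=F:
¬p = T
t ⊕ (¬p) = F ⊕ T = T
t ∨ p = F ∨ F = F
(t ⊕ (¬p)) ∨ (t ∨ p) = T ∨ F = T

T


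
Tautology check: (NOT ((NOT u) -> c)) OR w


Build the truth table over {c, u, w}:
c | u | w | φ
-------------
F | F | F | T
T | F | F | F
F | T | F | F
T | T | F | F
F | F | T | T
T | F | T | T
F | T | T | T
T | T | T | T
Counterexample at row 2: with c=T, u=F, w=F, the formula is F.

No, it is not a tautology.


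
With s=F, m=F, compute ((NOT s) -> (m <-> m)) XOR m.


Substitute s=F, m=F:
NOT s = T
m <-> m = F <-> F = T
(NOT s) -> (m <-> m) = T -> T = T
((NOT s) -> (m <-> m)) XOR m = T XOR F = T

T


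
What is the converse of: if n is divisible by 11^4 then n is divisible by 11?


The converse of (P → Q) is (Q → P). It is not in general equivalent to the original.
Here P = 'n is divisible by 11^4' and Q = 'n is divisible by 11'.

If n is divisible by 11, then n is divisible by 11^4.


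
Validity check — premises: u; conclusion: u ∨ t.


This matches the form of disjunction introduction: the conclusion follows in every model of the premises.

Valid.


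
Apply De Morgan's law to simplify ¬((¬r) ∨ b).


De Morgan: the negation of a disjunction is the conjunction of the negations.
Distribute ¬ across ∨, flipping it to ∧, and negate each literal.

r ∧ (¬b)


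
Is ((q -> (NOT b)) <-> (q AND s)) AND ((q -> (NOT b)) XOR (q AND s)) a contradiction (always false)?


Truth table over {b, q, s}:
b | q | s | φ
-------------
F | F | F | F
T | F | F | F
F | T | F | F
T | T | F | F
F | F | T | F
T | F | T | F
F | T | T | F
T | T | T | F
Every row is false.

Yes, it is a contradiction.


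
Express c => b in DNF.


Step 1: Rewrite c → b as ¬c ∨ b.

(~c) | b


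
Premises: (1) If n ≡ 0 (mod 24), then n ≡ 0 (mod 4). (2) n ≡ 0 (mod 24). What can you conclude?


Modus ponens: from (P → Q) and P, infer Q.
P = 'n ≡ 0 (mod 24)' is asserted, and P → Q holds, so Q follows.

n ≡ 0 (mod 4).


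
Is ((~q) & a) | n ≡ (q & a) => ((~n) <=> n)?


Compare truth tables:
a | n | q | φ | ψ
-----------------
False | False | False | False | True
True | False | False | True | True
False | True | False | True | True
True | True | False | True | True
False | False | True | False | True
True | False | True | False | False
False | True | True | True | True
True | True | True | True | False
They differ at row 1 (a=False, n=False, q=False): φ=False but ψ=True.

No, they are not logically equivalent.


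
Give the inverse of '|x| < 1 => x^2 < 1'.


The inverse of (P → Q) is (¬P → ¬Q). It is equivalent to the converse, not to the original.
Here P = '|x| < 1' and Q = 'x^2 < 1'.

If not (|x| < 1), then not (x^2 < 1).


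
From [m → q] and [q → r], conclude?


Hypothetical syllogism: from (P → Q) and (Q → R), infer (P → R).
Chain the two implications through the shared middle term 'q'.

m → r


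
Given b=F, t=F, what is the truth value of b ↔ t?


Biconditional is true when both operands have the same truth value.
Substitute: b=F, t=F.
F ↔ F evaluates to T.

T


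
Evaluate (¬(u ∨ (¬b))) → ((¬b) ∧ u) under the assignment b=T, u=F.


Substitute b=T, u=F:
¬b = F
u ∨ (¬b) = F ∨ F = F
¬(u ∨ (¬b)) = T
¬b = F
(¬b) ∧ u = F ∧ F = F
(¬(u ∨ (¬b))) → ((¬b) ∧ u) = T → F = F

F


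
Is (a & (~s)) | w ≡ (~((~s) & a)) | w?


Compare truth tables:
a | s | w | φ | ψ
-----------------
False | False | False | False | True
True | False | False | True | False
False | True | False | False | True
True | True | False | False | True
False | False | True | True | True
True | False | True | True | True
False | True | True | True | True
True | True | True | True | True
They differ at row 1 (a=False, s=False, w=False): φ=False but ψ=True.

No, they are not logically equivalent.


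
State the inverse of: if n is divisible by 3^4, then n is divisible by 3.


The inverse of (P → Q) is (¬P → ¬Q). It is equivalent to the converse, not to the original.
Here P = 'n is divisible by 3^4' and Q = 'n is divisible by 3'.

If not (n is divisible by 3^4), then not (n is divisible by 3).


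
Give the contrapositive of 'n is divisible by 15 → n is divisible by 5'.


The contrapositive of (P → Q) is (¬Q → ¬P); it is logically equivalent to the original.
Here P = 'n is divisible by 15' and Q = 'n is divisible by 5'.

If not (n is divisible by 5), then not (n is divisible by 15).


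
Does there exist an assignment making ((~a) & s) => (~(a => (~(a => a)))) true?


Search for a satisfying assignment over {a, s}.
Try a=False, s=False: the formula evaluates to True.
A satisfying assignment exists.

Satisfiable.


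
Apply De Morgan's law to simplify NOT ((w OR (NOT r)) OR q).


De Morgan: the negation of a disjunction is the conjunction of the negations.
Distribute NOT across OR, flipping it to AND, and negate each literal.

((NOT w) AND r) AND (NOT q)


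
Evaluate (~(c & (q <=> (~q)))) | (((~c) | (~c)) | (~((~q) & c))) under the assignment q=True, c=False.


Substitute q=True, c=False:
… (earlier sub-steps elided)
c & (q <=> (~q)) = False & False = False
~(c & (q <=> (~q))) = True
~c = True
~c = True
(~c) | (~c) = True | True = True
~q = False
(~q) & c = False & False = False
~((~q) & c) = True
((~c) | (~c)) | (~((~q) & c)) = True | True = True
(~(c & (q <=> (~q)))) | (((~c) | (~c)) | (~((~q) & c))) = True | True = True

True


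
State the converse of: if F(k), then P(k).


The converse of (P → Q) is (Q → P). It is not in general equivalent to the original.
Here P = 'F(k)' and Q = 'P(k)'.

If P(k), then F(k).


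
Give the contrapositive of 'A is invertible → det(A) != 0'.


The contrapositive of (P → Q) is (¬Q → ¬P); it is logically equivalent to the original.
Here P = 'A is invertible' and Q = 'det(A) != 0'.

If not (det(A) != 0), then not (A is invertible).


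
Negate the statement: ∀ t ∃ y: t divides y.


Negation flips each quantifier (∀↔∃) and negates the inner predicate.
¬(∀ t ∃ y: φ) = ∃ t ∀ y: ¬φ.

∃ t ∀ y: ¬(t divides y)


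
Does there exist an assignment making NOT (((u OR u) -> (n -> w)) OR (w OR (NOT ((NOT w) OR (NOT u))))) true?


Search for a satisfying assignment over {n, u, w}.
Try n=T, u=T, w=F: the formula evaluates to T.
A satisfying assignment exists.

Satisfiable.


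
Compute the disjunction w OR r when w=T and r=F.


Disjunction is false only when both operands are false.
Substitute: w=T, r=F.
T OR F evaluates to T.

T


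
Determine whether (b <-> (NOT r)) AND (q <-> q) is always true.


Build the truth table over {b, q, r}:
b | q | r | φ
-------------
F | F | F | F
T | F | F | T
F | T | F | F
T | T | F | T
F | F | T | T
T | F | T | F
F | T | T | T
T | T | T | F
Counterexample at row 1: with b=F, q=F, r=F, the formula is F.

No, it is not a tautology.


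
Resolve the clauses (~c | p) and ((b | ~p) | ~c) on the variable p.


The clauses contain complementary literals p and ~p.
Resolution eliminates this pair and disjoins the remaining literals (merging duplicates).

(~c | b)


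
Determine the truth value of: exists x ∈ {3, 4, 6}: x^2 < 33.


Evaluate the predicate on each element: 3:True, 4:True, 6:False.
Witness x = 3 satisfies the predicate.

True


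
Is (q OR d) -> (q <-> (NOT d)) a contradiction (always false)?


Truth table over {d, q}:
d | q | φ
---------
F | F | T
T | F | T
F | T | T
T | T | F
Satisfying assignment at row 1: d=F, q=F gives T.

No, it is not a contradiction.


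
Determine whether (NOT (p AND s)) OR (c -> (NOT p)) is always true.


Build the truth table over {c, p, s}:
c | p | s | φ
-------------
F | F | F | T
T | F | F | T
F | T | F | T
T | T | F | T
F | F | T | T
T | F | T | T
F | T | T | T
T | T | T | F
Counterexample at row 8: with c=T, p=T, s=T, the formula is F.

No, it is not a tautology.


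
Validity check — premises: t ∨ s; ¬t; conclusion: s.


This matches the form of disjunctive syllogism: the conclusion follows in every model of the premises.

Valid.


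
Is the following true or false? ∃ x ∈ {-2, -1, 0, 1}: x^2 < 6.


Evaluate the predicate on each element: -2:T, -1:T, 0:T, 1:T.
Witness x = -2 satisfies the predicate.

T


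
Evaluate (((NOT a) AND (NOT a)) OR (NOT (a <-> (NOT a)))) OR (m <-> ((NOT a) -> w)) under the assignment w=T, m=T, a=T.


Substitute w=T, m=T, a=T:
… (earlier sub-steps elided)
NOT a = F
(NOT a) AND (NOT a) = F AND F = F
NOT a = F
a <-> (NOT a) = T <-> F = F
NOT (a <-> (NOT a)) = T
((NOT a) AND (NOT a)) OR (NOT (a <-> (NOT a))) = F OR T = T
NOT a = F
(NOT a) -> w = F -> T = T
m <-> ((NOT a) -> w) = T <-> T = T
(((NOT a) AND (NOT a)) OR (NOT (a <-> (NOT a)))) OR (m <-> ((NOT a) -> w)) = T OR T = T

T


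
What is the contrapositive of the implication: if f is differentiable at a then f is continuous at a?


The contrapositive of (P → Q) is (¬Q → ¬P); it is logically equivalent to the original.
Here P = 'f is differentiable at a' and Q = 'f is continuous at a'.

If not (f is continuous at a), then not (f is differentiable at a).


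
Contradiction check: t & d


Truth table over {d, t}:
d | t | φ
---------
False | False | False
True | False | False
False | True | False
True | True | True
Satisfying assignment at row 4: d=True, t=True gives True.

No, it is not a contradiction.


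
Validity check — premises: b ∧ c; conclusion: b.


This matches the form of conjunction elimination: the conclusion follows in every model of the premises.

Valid.


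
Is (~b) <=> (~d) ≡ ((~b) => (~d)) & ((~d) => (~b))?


Compare truth tables:
b | d | φ | ψ
-------------
False | False | True | True
True | False | False | False
False | True | False | False
True | True | True | True
The columns φ and ψ agree on every row.

Yes, they are logically equivalent.


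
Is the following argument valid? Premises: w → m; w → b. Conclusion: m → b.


This is (no valid rule). There exist truth assignments where the premises are all true but the conclusion is false.

Invalid.


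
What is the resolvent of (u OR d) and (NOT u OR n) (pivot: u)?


The clauses contain complementary literals u and NOTu.
Resolution eliminates this pair and disjoins the remaining literals (merging duplicates).

(d OR n)


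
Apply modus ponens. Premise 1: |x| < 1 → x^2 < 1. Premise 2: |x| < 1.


Modus ponens: from (P → Q) and P, infer Q.
P = '|x| < 1' is asserted, and P → Q holds, so Q follows.

x^2 < 1.


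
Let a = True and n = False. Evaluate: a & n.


Conjunction is true only when both operands are true.
Substitute: a=True, n=False.
True & False evaluates to False.

False


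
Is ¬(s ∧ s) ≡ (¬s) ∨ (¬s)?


Compare truth tables:
s | φ | ψ
---------
F | T | T
T | F | F
The columns φ and ψ agree on every row.

Yes, they are logically equivalent.


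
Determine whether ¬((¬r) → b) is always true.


Build the truth table over {b, r}:
b | r | φ
---------
F | F | T
T | F | F
F | T | F
T | T | F
Counterexample at row 2: with b=T, r=F, the formula is F.

No, it is not a tautology.


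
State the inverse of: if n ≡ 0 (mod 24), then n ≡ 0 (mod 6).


The inverse of (P → Q) is (¬P → ¬Q). It is equivalent to the converse, not to the original.
Here P = 'n ≡ 0 (mod 24)' and Q = 'n ≡ 0 (mod 6)'.

If not (n ≡ 0 (mod 24)), then not (n ≡ 0 (mod 6)).


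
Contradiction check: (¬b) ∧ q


Truth table over {b, q}:
b | q | φ
---------
F | F | F
T | F | F
F | T | T
T | T | F
Satisfying assignment at row 3: b=F, q=T gives T.

No, it is not a contradiction.


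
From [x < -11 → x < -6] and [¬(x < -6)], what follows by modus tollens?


Modus tollens: from (P → Q) and ¬Q, infer ¬P.
Q = 'x < -6' is denied; since P → Q, P must also fail.

Not (x < -11).


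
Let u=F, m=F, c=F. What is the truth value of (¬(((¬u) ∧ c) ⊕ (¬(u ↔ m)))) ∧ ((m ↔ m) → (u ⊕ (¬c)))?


Substitute u=F, m=F, c=F:
… (earlier sub-steps elided)
(¬u) ∧ c = T ∧ F = F
u ↔ m = F ↔ F = T
¬(u ↔ m) = F
((¬u) ∧ c) ⊕ (¬(u ↔ m)) = F ⊕ F = F
¬(((¬u) ∧ c) ⊕ (¬(u ↔ m))) = T
m ↔ m = F ↔ F = T
¬c = T
u ⊕ (¬c) = F ⊕ T = T
(m ↔ m) → (u ⊕ (¬c)) = T → T = T
(¬(((¬u) ∧ c) ⊕ (¬(u ↔ m)))) ∧ ((m ↔ m) → (u ⊕ (¬c))) = T ∧ T = T

T


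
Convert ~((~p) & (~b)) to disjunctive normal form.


Step 1: Apply De Morgan: ¬((¬p) ∧ (¬b)) = ¬(¬p) ∨ ¬(¬b).
Step 2: Eliminate any double negations (¬¬X = X).

p | b


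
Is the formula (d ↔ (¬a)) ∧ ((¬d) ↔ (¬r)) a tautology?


Build the truth table over {a, d, r}:
a | d | r | φ
-------------
F | F | F | F
T | F | F | T
F | T | F | F
T | T | F | F
F | F | T | F
T | F | T | F
F | T | T | T
T | T | T | F
Counterexample at row 1: with a=F, d=F, r=F, the formula is F.

No, it is not a tautology.


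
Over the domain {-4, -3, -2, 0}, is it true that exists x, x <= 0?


Evaluate the predicate on each element: -4:True, -3:True, -2:True, 0:True.
Witness x = -4 satisfies the predicate.

True


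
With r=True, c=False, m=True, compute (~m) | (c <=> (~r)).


Substitute r=True, c=False, m=True:
~m = False
~r = False
c <=> (~r) = False <=> False = True
(~m) | (c <=> (~r)) = False | True = True

True


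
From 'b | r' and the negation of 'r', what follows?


Disjunctive syllogism: from (P ∨ Q) and ¬P, infer Q.
One disjunct, 'r', is ruled out; the other must hold.

b


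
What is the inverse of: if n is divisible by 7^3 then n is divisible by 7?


The inverse of (P → Q) is (¬P → ¬Q). It is equivalent to the converse, not to the original.
Here P = 'n is divisible by 7^3' and Q = 'n is divisible by 7'.

If not (n is divisible by 7^3), then not (n is divisible by 7).


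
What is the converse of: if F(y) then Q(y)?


The converse of (P → Q) is (Q → P). It is not in general equivalent to the original.
Here P = 'F(y)' and Q = 'Q(y)'.

If Q(y), then F(y).


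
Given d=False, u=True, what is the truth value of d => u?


Implication is false only when antecedent is true and consequent is false.
Substitute: d=False, u=True.
False => True evaluates to True.

True


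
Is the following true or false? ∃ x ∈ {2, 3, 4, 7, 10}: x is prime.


Evaluate the predicate on each element: 2:T, 3:T, 4:F, 7:T, 10:F.
Witness x = 2 satisfies the predicate.

T


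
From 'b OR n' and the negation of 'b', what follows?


Disjunctive syllogism: from (P ∨ Q) and ¬P, infer Q.
One disjunct, 'b', is ruled out; the other must hold.

n


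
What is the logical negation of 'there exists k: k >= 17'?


¬(for all x: φ) = there exists x: ¬φ, and ¬(there exists x: φ) = for all x: ¬φ.
Apply to the existential statement.

for all k: NOT(k >= 17)


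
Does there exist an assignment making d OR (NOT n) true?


Search for a satisfying assignment over {d, n}.
Try d=F, n=F: the formula evaluates to T.
A satisfying assignment exists.

Satisfiable.


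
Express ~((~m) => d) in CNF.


Step 1: Rewrite (¬m) → d as ¬(¬m) ∨ d.
Step 2: Negate: ¬(¬(¬m) ∨ d) = (¬m) ∧ ¬d (De Morgan + double negation).

(~m) & (~d)


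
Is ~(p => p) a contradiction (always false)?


Truth table over {p}:
p | φ
-----
False | False
True | False
Every row is false.

Yes, it is a contradiction.


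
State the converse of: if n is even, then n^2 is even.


The converse of (P → Q) is (Q → P). It is not in general equivalent to the original.
Here P = 'n is even' and Q = 'n^2 is even'.

If n^2 is even, then n is even.


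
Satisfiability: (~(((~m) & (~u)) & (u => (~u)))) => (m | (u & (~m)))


Search for a satisfying assignment over {m, u}.
Try m=False, u=False: the formula evaluates to True.
A satisfying assignment exists.

Satisfiable.


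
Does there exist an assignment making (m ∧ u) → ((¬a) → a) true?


Search for a satisfying assignment over {a, m, u}.
Try a=F, m=F, u=F: the formula evaluates to T.
A satisfying assignment exists.

Satisfiable.


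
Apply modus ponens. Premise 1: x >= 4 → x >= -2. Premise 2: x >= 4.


Modus ponens: from (P → Q) and P, infer Q.
P = 'x >= 4' is asserted, and P → Q holds, so Q follows.

x >= -2.


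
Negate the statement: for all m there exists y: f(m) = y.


Negation flips each quantifier (∀↔∃) and negates the inner predicate.
¬(for all m there exists y: φ) = there exists m for all y: ¬φ.

there exists m for all y: NOT(f(m) = y)


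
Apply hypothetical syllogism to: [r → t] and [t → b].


Hypothetical syllogism: from (P → Q) and (Q → R), infer (P → R).
Chain the two implications through the shared middle term 't'.

r → b


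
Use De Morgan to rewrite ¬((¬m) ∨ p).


De Morgan: the negation of a disjunction is the conjunction of the negations.
Distribute ¬ across ∨, flipping it to ∧, and negate each literal.

m ∧ (¬p)


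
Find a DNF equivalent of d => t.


Step 1: Rewrite d → t as ¬d ∨ t.

(~d) | t


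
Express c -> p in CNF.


Step 1: Rewrite c → p as ¬c ∨ p.

(NOT c) OR p


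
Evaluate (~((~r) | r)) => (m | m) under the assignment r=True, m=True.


Substitute r=True, m=True:
~r = False
(~r) | r = False | True = True
~((~r) | r) = False
m | m = True | True = True
(~((~r) | r)) => (m | m) = False => True = True

True


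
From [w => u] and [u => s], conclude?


Hypothetical syllogism: from (P → Q) and (Q → R), infer (P → R).
Chain the two implications through the shared middle term 'u'.

w => s


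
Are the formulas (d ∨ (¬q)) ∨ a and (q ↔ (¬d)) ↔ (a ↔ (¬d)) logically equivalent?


Compare truth tables:
a | d | q | φ | ψ
-----------------
F | F | F | T | T
T | F | F | T | F
F | T | F | T | T
T | T | F | T | F
F | F | T | F | F
T | F | T | T | T
F | T | T | T | F
T | T | T | T | T
They differ at row 2 (a=T, d=F, q=F): φ=T but ψ=F.

No, they are not logically equivalent.


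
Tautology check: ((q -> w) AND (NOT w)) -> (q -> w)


Build the truth table over {q, w}:
q | w | φ
---------
F | F | T
T | F | T
F | T | T
T | T | T
Every row evaluates to true.

Yes, it is a tautology.


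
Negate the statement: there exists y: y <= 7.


¬(for all x: φ) = there exists x: ¬φ, and ¬(there exists x: φ) = for all x: ¬φ.
Apply to the existential statement.

for all y: NOT(y <= 7)


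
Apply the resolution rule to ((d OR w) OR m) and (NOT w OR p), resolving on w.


The clauses contain complementary literals w and NOTw.
Resolution eliminates this pair and disjoins the remaining literals (merging duplicates).

((d OR m) OR p)


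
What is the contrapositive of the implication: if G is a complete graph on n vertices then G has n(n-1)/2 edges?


The contrapositive of (P → Q) is (¬Q → ¬P); it is logically equivalent to the original.
Here P = 'G is a complete graph on n vertices' and Q = 'G has n(n-1)/2 edges'.

If not (G has n(n-1)/2 edges), then not (G is a complete graph on n vertices).


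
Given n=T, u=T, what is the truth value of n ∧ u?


Conjunction is true only when both operands are true.
Substitute: n=T, u=T.
T ∧ T evaluates to T.

T


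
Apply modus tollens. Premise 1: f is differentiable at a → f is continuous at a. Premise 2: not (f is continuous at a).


Modus tollens: from (P → Q) and ¬Q, infer ¬P.
Q = 'f is continuous at a' is denied; since P → Q, P must also fail.

Not (f is differentiable at a).


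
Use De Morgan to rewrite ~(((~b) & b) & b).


De Morgan: the negation of a conjunction is the disjunction of the negations.
Distribute ~ across &, flipping it to |, and negate each literal.

(b | (~b)) | (~b)


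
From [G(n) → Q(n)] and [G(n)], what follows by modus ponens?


Modus ponens: from (P → Q) and P, infer Q.
P = 'G(n)' is asserted, and P → Q holds, so Q follows.

Q(n).


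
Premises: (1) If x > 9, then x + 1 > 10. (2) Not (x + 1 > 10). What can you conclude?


Modus tollens: from (P → Q) and ¬Q, infer ¬P.
Q = 'x + 1 > 10' is denied; since P → Q, P must also fail.

Not (x > 9).


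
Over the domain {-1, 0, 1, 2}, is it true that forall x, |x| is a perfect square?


Evaluate the predicate on each element: -1:True, 0:True, 1:True, 2:False.
Counterexample x = 2 fails the predicate.

False


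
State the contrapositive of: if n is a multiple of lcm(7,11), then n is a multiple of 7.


The contrapositive of (P → Q) is (¬Q → ¬P); it is logically equivalent to the original.
Here P = 'n is a multiple of lcm(7,11)' and Q = 'n is a multiple of 7'.

If not (n is a multiple of 7), then not (n is a multiple of lcm(7,11)).


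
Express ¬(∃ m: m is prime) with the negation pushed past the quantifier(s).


¬(∀ x: φ) = ∃ x: ¬φ, and ¬(∃ x: φ) = ∀ x: ¬φ.
Apply to the existential statement.

∀ m: ¬(m is prime)


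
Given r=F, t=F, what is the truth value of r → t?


Implication is false only when antecedent is true and consequent is false.
Substitute: r=F, t=F.
F → F evaluates to T.

T


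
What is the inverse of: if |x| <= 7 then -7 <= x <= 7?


The inverse of (P → Q) is (¬P → ¬Q). It is equivalent to the converse, not to the original.
Here P = '|x| <= 7' and Q = '-7 <= x <= 7'.

If not (|x| <= 7), then not (-7 <= x <= 7).


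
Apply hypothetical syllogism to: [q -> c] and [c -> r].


Hypothetical syllogism: from (P → Q) and (Q → R), infer (P → R).
Chain the two implications through the shared middle term 'c'.

q -> r


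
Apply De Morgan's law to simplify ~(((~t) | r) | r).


De Morgan: the negation of a disjunction is the conjunction of the negations.
Distribute ~ across |, flipping it to &, and negate each literal.

(t & (~r)) & (~r)


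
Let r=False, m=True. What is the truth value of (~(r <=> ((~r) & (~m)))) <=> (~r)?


Substitute r=False, m=True:
~r = True
~m = False
(~r) & (~m) = True & False = False
r <=> ((~r) & (~m)) = False <=> False = True
~(r <=> ((~r) & (~m))) = False
~r = True
(~(r <=> ((~r) & (~m)))) <=> (~r) = False <=> True = False

False


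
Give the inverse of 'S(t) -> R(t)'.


The inverse of (P → Q) is (¬P → ¬Q). It is equivalent to the converse, not to the original.
Here P = 'S(t)' and Q = 'R(t)'.

If not (S(t)), then not (R(t)).


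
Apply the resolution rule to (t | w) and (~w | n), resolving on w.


The clauses contain complementary literals w and ~w.
Resolution eliminates this pair and disjoins the remaining literals (merging duplicates).

(t | n)


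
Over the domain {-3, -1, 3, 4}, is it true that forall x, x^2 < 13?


Evaluate the predicate on each element: -3:True, -1:True, 3:True, 4:False.
Counterexample x = 4 fails the predicate.

False


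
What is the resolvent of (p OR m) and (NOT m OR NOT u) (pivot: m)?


The clauses contain complementary literals m and NOTm.
Resolution eliminates this pair and disjoins the remaining literals (merging duplicates).

(p OR NOT u)


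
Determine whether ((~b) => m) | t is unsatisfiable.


Truth table over {b, m, t}:
b | m | t | φ
-------------
False | False | False | False
True | False | False | True
False | True | False | True
True | True | False | True
False | False | True | True
True | False | True | True
False | True | True | True
True | True | True | True
Satisfying assignment at row 2: b=True, m=False, t=False gives True.

No, it is not a contradiction.


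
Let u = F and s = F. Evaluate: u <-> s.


Biconditional is true when both operands have the same truth value.
Substitute: u=F, s=F.
F <-> F evaluates to T.

T


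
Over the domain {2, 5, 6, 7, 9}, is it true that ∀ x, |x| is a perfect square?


Evaluate the predicate on each element: 2:F, 5:F, 6:F, 7:F, 9:T.
Counterexample x = 2 fails the predicate.

F


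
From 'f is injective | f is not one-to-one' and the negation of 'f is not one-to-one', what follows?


Disjunctive syllogism: from (P ∨ Q) and ¬P, infer Q.
One disjunct, 'f is not one-to-one', is ruled out; the other must hold.

f is injective


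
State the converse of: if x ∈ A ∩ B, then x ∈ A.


The converse of (P → Q) is (Q → P). It is not in general equivalent to the original.
Here P = 'x ∈ A ∩ B' and Q = 'x ∈ A'.

If x ∈ A, then x ∈ A ∩ B.


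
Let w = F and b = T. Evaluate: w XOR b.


Exclusive or is true when exactly one operand is true.
Substitute: w=F, b=T.
F XOR T evaluates to T.

T


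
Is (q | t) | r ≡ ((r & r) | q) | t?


Compare truth tables:
q | r | t | φ | ψ
-----------------
False | False | False | False | False
True | False | False | True | True
False | True | False | True | True
True | True | False | True | True
False | False | True | True | True
True | False | True | True | True
False | True | True | True | True
True | True | True | True | True
The columns φ and ψ agree on every row.

Yes, they are logically equivalent.


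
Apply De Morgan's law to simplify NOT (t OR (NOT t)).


De Morgan: the negation of a disjunction is the conjunction of the negations.
Distribute NOT across OR, flipping it to AND, and negate each literal.

(NOT t) AND t


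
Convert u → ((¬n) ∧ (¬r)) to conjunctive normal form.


Step 1: Rewrite u → ((¬n) ∧ (¬r)) as ¬u ∨ ((¬n) ∧ (¬r)).
Step 2: Distribute ∨ over ∧.

((¬u) ∨ (¬n)) ∧ ((¬u) ∨ (¬r))


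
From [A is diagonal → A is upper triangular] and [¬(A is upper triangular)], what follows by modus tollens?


Modus tollens: from (P → Q) and ¬Q, infer ¬P.
Q = 'A is upper triangular' is denied; since P → Q, P must also fail.

Not (A is diagonal).


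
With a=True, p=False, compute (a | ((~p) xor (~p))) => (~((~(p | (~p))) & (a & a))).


Substitute a=True, p=False:
… (earlier sub-steps elided)
~p = True
(~p) xor (~p) = True xor True = False
a | ((~p) xor (~p)) = True | False = True
~p = True
p | (~p) = False | True = True
~(p | (~p)) = False
a & a = True & True = True
(~(p | (~p))) & (a & a) = False & True = False
~((~(p | (~p))) & (a & a)) = True
(a | ((~p) xor (~p))) => (~((~(p | (~p))) & (a & a))) = True => True = True

True


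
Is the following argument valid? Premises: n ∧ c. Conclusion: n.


This matches the form of conjunction elimination: the conclusion follows in every model of the premises.

Valid.


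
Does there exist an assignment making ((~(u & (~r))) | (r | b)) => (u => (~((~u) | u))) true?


Search for a satisfying assignment over {b, r, u}.
Try b=False, r=False, u=False: the formula evaluates to True.
A satisfying assignment exists.

Satisfiable.


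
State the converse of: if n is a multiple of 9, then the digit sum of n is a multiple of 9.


The converse of (P → Q) is (Q → P). It is not in general equivalent to the original.
Here P = 'n is a multiple of 9' and Q = 'the digit sum of n is a multiple of 9'.

If the digit sum of n is a multiple of 9, then n is a multiple of 9.


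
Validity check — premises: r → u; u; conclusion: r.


This is affirming the consequent (fallacy). There exist truth assignments where the premises are all true but the conclusion is false.

Invalid.


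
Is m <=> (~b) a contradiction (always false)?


Truth table over {b, m}:
b | m | φ
---------
False | False | False
True | False | True
False | True | True
True | True | False
Satisfying assignment at row 2: b=True, m=False gives True.

No, it is not a contradiction.


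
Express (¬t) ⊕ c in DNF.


Step 1: (¬t) ⊕ c is true exactly when they disagree: ((¬t) ∧ ¬c) ∨ (¬(¬t) ∧ c).
Step 2: Eliminate any double negations (¬¬X = X).

((¬t) ∧ (¬c)) ∨ (t ∧ c)


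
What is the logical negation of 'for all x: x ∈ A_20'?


¬(for all x: φ) = there exists x: ¬φ, and ¬(there exists x: φ) = for all x: ¬φ.
Apply to the universal statement.

there exists x: NOT(x ∈ A_20)


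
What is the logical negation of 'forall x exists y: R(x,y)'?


Negation flips each quantifier (∀↔∃) and negates the inner predicate.
¬(forall x exists y: φ) = exists x forall y: ¬φ.

exists x forall y: ~(R(x,y))


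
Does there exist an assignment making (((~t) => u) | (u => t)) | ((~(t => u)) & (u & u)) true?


Search for a satisfying assignment over {t, u}.
Try t=False, u=False: the formula evaluates to True.
A satisfying assignment exists.

Satisfiable.


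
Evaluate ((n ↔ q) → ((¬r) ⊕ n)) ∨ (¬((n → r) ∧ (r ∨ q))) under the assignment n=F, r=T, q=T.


Substitute n=F, r=T, q=T:
n ↔ q = F ↔ T = F
¬r = F
(¬r) ⊕ n = F ⊕ F = F
(n ↔ q) → ((¬r) ⊕ n) = F → F = T
n → r = F → T = T
r ∨ q = T ∨ T = T
(n → r) ∧ (r ∨ q) = T ∧ T = T
¬((n → r) ∧ (r ∨ q)) = F
((n ↔ q) → ((¬r) ⊕ n)) ∨ (¬((n → r) ∧ (r ∨ q))) = T ∨ F = T

T


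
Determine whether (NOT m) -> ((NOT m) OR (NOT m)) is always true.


Build the truth table over {m}:
m | φ
-----
F | T
T | T
Every row evaluates to true.

Yes, it is a tautology.


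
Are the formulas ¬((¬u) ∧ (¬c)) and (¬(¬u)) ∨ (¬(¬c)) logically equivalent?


Compare truth tables:
c | u | φ | ψ
-------------
F | F | F | F
T | F | T | T
F | T | T | T
T | T | T | T
The columns φ and ψ agree on every row.

Yes, they are logically equivalent.


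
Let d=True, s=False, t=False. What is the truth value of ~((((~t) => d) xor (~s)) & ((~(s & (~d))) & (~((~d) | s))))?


Substitute d=True, s=False, t=False:
… (earlier sub-steps elided)
((~t) => d) xor (~s) = True xor True = False
~d = False
s & (~d) = False & False = False
~(s & (~d)) = True
~d = False
(~d) | s = False | False = False
~((~d) | s) = True
(~(s & (~d))) & (~((~d) | s)) = True & True = True
(((~t) => d) xor (~s)) & ((~(s & (~d))) & (~((~d) | s))) = False & True = False
~((((~t) => d) xor (~s)) & ((~(s & (~d))) & (~((~d) | s)))) = True

True


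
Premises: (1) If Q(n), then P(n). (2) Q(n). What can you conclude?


Modus ponens: from (P → Q) and P, infer Q.
P = 'Q(n)' is asserted, and P → Q holds, so Q follows.

P(n).


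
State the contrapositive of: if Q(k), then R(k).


The contrapositive of (P → Q) is (¬Q → ¬P); it is logically equivalent to the original.
Here P = 'Q(k)' and Q = 'R(k)'.

If not (R(k)), then not (Q(k)).


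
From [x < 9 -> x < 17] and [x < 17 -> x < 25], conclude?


Hypothetical syllogism: from (P → Q) and (Q → R), infer (P → R).
Chain the two implications through the shared middle term 'x < 17'.

x < 9 -> x < 25


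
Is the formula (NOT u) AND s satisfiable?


Search for a satisfying assignment over {s, u}.
Try s=T, u=F: the formula evaluates to T.
A satisfying assignment exists.

Satisfiable.


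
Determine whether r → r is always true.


Build the truth table over {r}:
r | φ
-----
F | T
T | T
Every row evaluates to true.

Yes, it is a tautology.


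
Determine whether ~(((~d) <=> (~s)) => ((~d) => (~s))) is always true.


Build the truth table over {d, s}:
d | s | φ
---------
False | False | False
True | False | False
False | True | False
True | True | False
Counterexample at row 1: with d=False, s=False, the formula is False.

No, it is not a tautology.


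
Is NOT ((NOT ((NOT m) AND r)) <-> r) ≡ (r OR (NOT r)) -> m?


Compare truth tables:
m | r | φ | ψ
-------------
F | F | T | F
T | F | T | T
F | T | T | F
T | T | F | T
They differ at row 1 (m=F, r=F): φ=T but ψ=F.

No, they are not logically equivalent.


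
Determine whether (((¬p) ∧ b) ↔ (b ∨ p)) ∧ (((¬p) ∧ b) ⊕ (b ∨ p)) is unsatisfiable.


Truth table over {b, p}:
b | p | φ
---------
F | F | F
T | F | F
F | T | F
T | T | F
Every row is false.

Yes, it is a contradiction.


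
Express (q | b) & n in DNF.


Step 1: Distribute ∧ over ∨: (q ∨ b) ∧ n = (q ∧ n) ∨ (b ∧ n).

(q & n) | (b & n)


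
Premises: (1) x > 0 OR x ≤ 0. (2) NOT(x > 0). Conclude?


Disjunctive syllogism: from (P ∨ Q) and ¬P, infer Q.
One disjunct, 'x > 0', is ruled out; the other must hold.

x ≤ 0


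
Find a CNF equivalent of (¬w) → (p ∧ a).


Step 1: Rewrite (¬w) → (p ∧ a) as ¬(¬w) ∨ (p ∧ a).
Step 2: Distribute ∨ over ∧.
Step 3: Eliminate any double negations (¬¬X = X).

(w ∨ p) ∧ (w ∨ a)


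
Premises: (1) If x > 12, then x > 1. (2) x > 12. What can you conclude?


Modus ponens: from (P → Q) and P, infer Q.
P = 'x > 12' is asserted, and P → Q holds, so Q follows.

x > 1.


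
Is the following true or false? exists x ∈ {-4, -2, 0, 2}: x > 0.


Evaluate the predicate on each element: -4:False, -2:False, 0:False, 2:True.
Witness x = 2 satisfies the predicate.

True


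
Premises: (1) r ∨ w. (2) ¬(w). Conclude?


Disjunctive syllogism: from (P ∨ Q) and ¬P, infer Q.
One disjunct, 'w', is ruled out; the other must hold.

r


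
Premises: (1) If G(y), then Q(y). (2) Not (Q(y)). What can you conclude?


Modus tollens: from (P → Q) and ¬Q, infer ¬P.
Q = 'Q(y)' is denied; since P → Q, P must also fail.

Not (G(y)).


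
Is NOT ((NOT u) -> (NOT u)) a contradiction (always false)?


Truth table over {u}:
u | φ
-----
F | F
T | F
Every row is false.

Yes, it is a contradiction.


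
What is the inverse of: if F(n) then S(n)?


The inverse of (P → Q) is (¬P → ¬Q). It is equivalent to the converse, not to the original.
Here P = 'F(n)' and Q = 'S(n)'.

If not (F(n)), then not (S(n)).


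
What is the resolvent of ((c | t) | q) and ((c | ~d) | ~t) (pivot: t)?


The clauses contain complementary literals t and ~t.
Resolution eliminates this pair and disjoins the remaining literals (merging duplicates).

((c | q) | ~d)


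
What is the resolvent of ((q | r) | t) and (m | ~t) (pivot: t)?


The clauses contain complementary literals t and ~t.
Resolution eliminates this pair and disjoins the remaining literals (merging duplicates).

((q | r) | m)


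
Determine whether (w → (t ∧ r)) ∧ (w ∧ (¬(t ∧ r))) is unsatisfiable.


Truth table over {r, t, w}:
r | t | w | φ
-------------
F | F | F | F
T | F | F | F
F | T | F | F
T | T | F | F
F | F | T | F
T | F | T | F
F | T | T | F
T | T | T | F
Every row is false.

Yes, it is a contradiction.


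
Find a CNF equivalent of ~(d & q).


Step 1: Apply De Morgan: ¬(d ∧ q) = ¬d ∨ ¬q.

(~d) | (~q)


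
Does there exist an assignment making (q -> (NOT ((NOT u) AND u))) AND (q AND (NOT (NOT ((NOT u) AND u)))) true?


Check all 4 assignments over {q, u}:
q | u | φ
---------
F | F | F
T | F | F
F | T | F
T | T | F
No assignment makes the formula true.

Unsatisfiable.


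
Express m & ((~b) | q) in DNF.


Step 1: Distribute ∧ over ∨: m ∧ ((¬b) ∨ q) = (m ∧ (¬b)) ∨ (m ∧ q).

(m & (~b)) | (m & q)


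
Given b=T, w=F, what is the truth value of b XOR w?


Exclusive or is true when exactly one operand is true.
Substitute: b=T, w=F.
T XOR F evaluates to T.

T


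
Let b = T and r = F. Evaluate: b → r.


Implication is false only when antecedent is true and consequent is false.
Substitute: b=T, r=F.
T → F evaluates to F.

F


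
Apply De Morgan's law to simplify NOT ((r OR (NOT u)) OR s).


De Morgan: the negation of a disjunction is the conjunction of the negations.
Distribute NOT across OR, flipping it to AND, and negate each literal.

((NOT r) AND u) AND (NOT s)


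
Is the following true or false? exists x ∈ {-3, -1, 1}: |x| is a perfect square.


Evaluate the predicate on each element: -3:False, -1:True, 1:True.
Witness x = -1 satisfies the predicate.

True


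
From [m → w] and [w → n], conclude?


Hypothetical syllogism: from (P → Q) and (Q → R), infer (P → R).
Chain the two implications through the shared middle term 'w'.

m → n


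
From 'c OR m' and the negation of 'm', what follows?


Disjunctive syllogism: from (P ∨ Q) and ¬P, infer Q.
One disjunct, 'm', is ruled out; the other must hold.

c


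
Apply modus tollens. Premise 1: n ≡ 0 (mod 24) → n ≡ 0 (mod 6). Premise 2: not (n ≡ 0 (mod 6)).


Modus tollens: from (P → Q) and ¬Q, infer ¬P.
Q = 'n ≡ 0 (mod 6)' is denied; since P → Q, P must also fail.

Not (n ≡ 0 (mod 24)).


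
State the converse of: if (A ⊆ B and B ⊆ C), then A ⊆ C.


The converse of (P → Q) is (Q → P). It is not in general equivalent to the original.
Here P = '(A ⊆ B and B ⊆ C)' and Q = 'A ⊆ C'.

If A ⊆ C, then (A ⊆ B and B ⊆ C).


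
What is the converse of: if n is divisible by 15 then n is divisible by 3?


The converse of (P → Q) is (Q → P). It is not in general equivalent to the original.
Here P = 'n is divisible by 15' and Q = 'n is divisible by 3'.

If n is divisible by 3, then n is divisible by 15.


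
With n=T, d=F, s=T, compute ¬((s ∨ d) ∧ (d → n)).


Substitute n=T, d=F, s=T:
s ∨ d = T ∨ F = T
d → n = F → T = T
(s ∨ d) ∧ (d → n) = T ∧ T = T
¬((s ∨ d) ∧ (d → n)) = F

F


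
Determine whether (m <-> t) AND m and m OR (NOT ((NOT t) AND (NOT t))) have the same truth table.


Compare truth tables:
m | t | φ | ψ
-------------
F | F | F | F
T | F | F | T
F | T | F | T
T | T | T | T
They differ at row 2 (m=T, t=F): φ=F but ψ=T.

No, they are not logically equivalent.
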